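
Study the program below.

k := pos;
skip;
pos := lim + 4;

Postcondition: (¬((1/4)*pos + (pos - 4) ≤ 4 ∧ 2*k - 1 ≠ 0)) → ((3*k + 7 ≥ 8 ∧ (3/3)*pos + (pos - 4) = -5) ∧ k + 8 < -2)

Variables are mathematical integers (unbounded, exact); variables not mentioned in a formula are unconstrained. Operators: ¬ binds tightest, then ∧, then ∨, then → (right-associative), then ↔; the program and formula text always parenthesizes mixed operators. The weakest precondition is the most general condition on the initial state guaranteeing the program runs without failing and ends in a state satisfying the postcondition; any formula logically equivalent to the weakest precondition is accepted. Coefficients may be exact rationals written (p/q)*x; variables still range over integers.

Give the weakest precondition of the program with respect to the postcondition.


Working backward. After the program, the postcondition (¬((1/4)*pos + (pos - 4) ≤ 4 ∧ 2*k - 1 ≠ 0)) → ((3*k + 7 ≥ 8 ∧ (3/3)*pos + (pos - 4) = -5) ∧ k + 8 < -2) must hold; in canonical form it is (¬((5/4)*pos ≤ 8 ∧ 2*k ≠ 1)) → (3*k ≥ 1 ∧ 2*pos = -1 ∧ k < -10).
Before pos := lim + 4: (¬((5/4)*lim ≤ 3 ∧ 2*k ≠ 1)) → (3*k ≥ 1 ∧ 2*lim = -9 ∧ k < -10)
Before skip: (¬((5/4)*lim ≤ 3 ∧ 2*k ≠ 1)) → (3*k ≥ 1 ∧ 2*lim = -9 ∧ k < -10)
Before k := pos: (¬((5/4)*lim ≤ 3 ∧ 2*pos ≠ 1)) → (3*pos ≥ 1 ∧ 2*lim = -9 ∧ pos < -10)
Answer: WP = (¬((5/4)*lim ≤ 3 ∧ 2*pos ≠ 1)) → (3*pos ≥ 1 ∧ 2*lim = -9 ∧ pos < -10)


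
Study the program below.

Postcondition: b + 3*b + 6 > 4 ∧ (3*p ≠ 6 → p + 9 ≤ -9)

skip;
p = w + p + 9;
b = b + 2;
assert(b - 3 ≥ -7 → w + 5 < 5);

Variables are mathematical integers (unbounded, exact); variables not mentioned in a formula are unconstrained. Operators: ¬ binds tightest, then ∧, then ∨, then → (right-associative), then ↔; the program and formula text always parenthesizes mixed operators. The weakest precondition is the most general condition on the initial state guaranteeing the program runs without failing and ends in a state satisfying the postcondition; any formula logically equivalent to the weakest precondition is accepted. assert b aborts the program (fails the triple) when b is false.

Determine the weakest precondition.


Working backward. After the program, the postcondition b + 3*b + 6 > 4 ∧ (3*p ≠ 6 → p + 9 ≤ -9) must hold; in canonical form it is 4*b > -2 ∧ (3*p ≠ 6 → p ≤ -18).
Before assert b - 3 ≥ -7 → w + 5 < 5: (b ≥ -4 → w < 0) ∧ 4*b > -2 ∧ (3*p ≠ 6 → p ≤ -18)
Before b := b + 2: (b ≥ -6 → w < 0) ∧ 4*b > -10 ∧ (3*p ≠ 6 → p ≤ -18)
Before p := w + p + 9: (b ≥ -6 → w < 0) ∧ 4*b > -10 ∧ (3*p + 3*w ≠ -21 → p + w ≤ -27)
Before skip: (b ≥ -6 → w < 0) ∧ 4*b > -10 ∧ (3*p + 3*w ≠ -21 → p + w ≤ -27)
Answer: WP = (b ≥ -6 → w < 0) ∧ 4*b > -10 ∧ (3*p + 3*w ≠ -21 → p + w ≤ -27)


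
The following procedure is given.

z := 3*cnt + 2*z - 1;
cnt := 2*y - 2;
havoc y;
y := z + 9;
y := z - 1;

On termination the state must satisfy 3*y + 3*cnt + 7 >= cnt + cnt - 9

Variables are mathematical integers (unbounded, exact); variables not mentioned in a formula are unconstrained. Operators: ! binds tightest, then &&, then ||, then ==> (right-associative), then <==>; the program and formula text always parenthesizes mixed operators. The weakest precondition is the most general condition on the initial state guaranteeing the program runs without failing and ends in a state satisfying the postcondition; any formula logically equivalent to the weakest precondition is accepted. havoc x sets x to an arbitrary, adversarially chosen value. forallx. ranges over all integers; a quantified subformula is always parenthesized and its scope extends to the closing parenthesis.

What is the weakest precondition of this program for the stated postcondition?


Working backward. After the program, the postcondition 3*y + 3*cnt + 7 >= cnt + cnt - 9 must hold; in canonical form it is cnt + 3*y >= -16.
Before y := z - 1: cnt + 3*z >= -13
Before y := z + 9: cnt + 3*z >= -13
Before havoc y: cnt + 3*z >= -13
Before cnt := 2*y - 2: 2*y + 3*z >= -11
Before z := 3*cnt + 2*z - 1: 9*cnt + 2*y + 6*z >= -8
Answer: WP = 9*cnt + 2*y + 6*z >= -8


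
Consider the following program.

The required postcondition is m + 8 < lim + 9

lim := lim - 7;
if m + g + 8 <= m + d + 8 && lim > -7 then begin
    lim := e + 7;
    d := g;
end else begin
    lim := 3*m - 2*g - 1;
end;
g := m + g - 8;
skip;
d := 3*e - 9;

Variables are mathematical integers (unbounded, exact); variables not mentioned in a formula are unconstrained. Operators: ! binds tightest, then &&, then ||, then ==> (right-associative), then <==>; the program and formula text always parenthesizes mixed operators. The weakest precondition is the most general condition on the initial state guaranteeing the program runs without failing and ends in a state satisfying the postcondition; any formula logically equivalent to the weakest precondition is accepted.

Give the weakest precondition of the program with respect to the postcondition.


Working backward. After the program, the postcondition m + 8 < lim + 9 must hold; in canonical form it is m < lim + 1.
Before d := 3*e - 9: m < lim + 1
Before skip: m < lim + 1
Before g := m + g - 8: m < lim + 1
Then branch requires m < e + 8; else branch requires 2*g < 2*m.
Before the if: ((g <= d && lim > -7) ==> m < e + 8) && ((!(g <= d && lim > -7)) ==> 2*g < 2*m)
Before lim := lim - 7: ((g <= d && lim > 0) ==> m < e + 8) && ((!(g <= d && lim > 0)) ==> 2*g < 2*m)
Answer: WP = ((g <= d && lim > 0) ==> m < e + 8) && ((!(g <= d && lim > 0)) ==> 2*g < 2*m)


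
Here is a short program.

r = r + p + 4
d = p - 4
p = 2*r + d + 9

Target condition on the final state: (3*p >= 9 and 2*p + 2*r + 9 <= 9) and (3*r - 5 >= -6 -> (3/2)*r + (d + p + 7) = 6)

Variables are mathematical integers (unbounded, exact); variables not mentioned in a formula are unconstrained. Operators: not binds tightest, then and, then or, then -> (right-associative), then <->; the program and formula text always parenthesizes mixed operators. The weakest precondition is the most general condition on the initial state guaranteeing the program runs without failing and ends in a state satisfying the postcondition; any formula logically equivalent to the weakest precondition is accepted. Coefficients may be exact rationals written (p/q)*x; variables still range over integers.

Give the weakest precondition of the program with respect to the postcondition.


Working backward. After the program, the postcondition (3*p >= 9 and 2*p + 2*r + 9 <= 9) and (3*r - 5 >= -6 -> (3/2)*r + (d + p + 7) = 6) must hold; in canonical form it is 3*p >= 9 and 2*p + 2*r <= 0 and (3*r >= -1 -> d + p + (3/2)*r = -1).
Before p := 2*r + d + 9: 3*d + 6*r >= -18 and 2*d + 6*r <= -18 and (3*r >= -1 -> 2*d + (7/2)*r = -10)
Before d := p - 4: 3*p + 6*r >= -6 and 2*p + 6*r <= -10 and (3*r >= -1 -> 2*p + (7/2)*r = -2)
Before r := r + p + 4: 9*p + 6*r >= -30 and 8*p + 6*r <= -34 and (3*p + 3*r >= -13 -> (11/2)*p + (7/2)*r = -16)
Answer: WP = 9*p + 6*r >= -30 and 8*p + 6*r <= -34 and (3*p + 3*r >= -13 -> (11/2)*p + (7/2)*r = -16)


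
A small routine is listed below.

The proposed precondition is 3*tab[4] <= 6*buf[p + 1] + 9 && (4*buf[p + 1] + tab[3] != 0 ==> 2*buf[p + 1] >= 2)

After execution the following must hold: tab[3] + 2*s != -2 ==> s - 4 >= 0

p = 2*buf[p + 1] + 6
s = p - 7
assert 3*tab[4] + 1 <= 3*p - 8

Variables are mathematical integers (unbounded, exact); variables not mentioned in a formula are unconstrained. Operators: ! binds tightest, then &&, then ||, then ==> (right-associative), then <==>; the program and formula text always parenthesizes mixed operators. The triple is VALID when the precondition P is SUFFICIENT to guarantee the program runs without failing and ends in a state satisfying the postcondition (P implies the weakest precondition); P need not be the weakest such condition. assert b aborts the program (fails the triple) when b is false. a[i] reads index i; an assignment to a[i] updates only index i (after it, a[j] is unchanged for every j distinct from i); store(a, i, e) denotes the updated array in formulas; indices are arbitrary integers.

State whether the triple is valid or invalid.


Working backward. After the program, the postcondition tab[3] + 2*s != -2 ==> s - 4 >= 0 must hold; in canonical form it is tab[3] + 2*s != -2 ==> s >= 4.
Before assert 3*tab[4] + 1 <= 3*p - 8: 3*tab[4] <= 3*p - 9 && (tab[3] + 2*s != -2 ==> s >= 4)
Before s := p - 7: 3*tab[4] <= 3*p - 9 && (tab[3] + 2*p != 12 ==> p >= 11)
Before p := 2*buf[p + 1] + 6: 3*tab[4] <= 6*buf[p + 1] + 9 && (4*buf[p + 1] + tab[3] != 0 ==> 2*buf[p + 1] >= 5)
The weakest precondition is 3*tab[4] <= 6*buf[p + 1] + 9 && (4*buf[p + 1] + tab[3] != 0 ==> 2*buf[p + 1] >= 5).
Check whether 3*tab[4] <= 6*buf[p + 1] + 9 && (4*buf[p + 1] + tab[3] != 0 ==> 2*buf[p + 1] >= 2) implies it.
Countermodel: at the initial state buf = {[0] = 1, [3] = 1, [4] = 1, elsewhere 1}, p = -1, tab = {[0] = 15215, [3] = 15215, [4] = 0, elsewhere 15215}, the precondition holds but the weakest precondition fails.
Answer: invalid


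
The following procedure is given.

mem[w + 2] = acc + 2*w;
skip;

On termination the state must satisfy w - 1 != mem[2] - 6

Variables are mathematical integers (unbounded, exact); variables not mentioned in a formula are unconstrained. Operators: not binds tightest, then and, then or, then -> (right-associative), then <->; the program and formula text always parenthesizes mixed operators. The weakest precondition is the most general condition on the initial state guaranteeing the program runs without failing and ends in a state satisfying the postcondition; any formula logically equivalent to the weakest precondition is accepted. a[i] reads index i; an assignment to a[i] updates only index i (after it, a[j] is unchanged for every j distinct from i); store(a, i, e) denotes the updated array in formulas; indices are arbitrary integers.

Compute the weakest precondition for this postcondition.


Working backward. After the program, the postcondition w - 1 != mem[2] - 6 must hold; in canonical form it is w != mem[2] - 5.
Before skip: w != mem[2] - 5
Before mem[w + 2] := acc + 2*w: w != store(mem, w + 2, acc + 2*w)[2] - 5
Answer: WP = w != store(mem, w + 2, acc + 2*w)[2] - 5


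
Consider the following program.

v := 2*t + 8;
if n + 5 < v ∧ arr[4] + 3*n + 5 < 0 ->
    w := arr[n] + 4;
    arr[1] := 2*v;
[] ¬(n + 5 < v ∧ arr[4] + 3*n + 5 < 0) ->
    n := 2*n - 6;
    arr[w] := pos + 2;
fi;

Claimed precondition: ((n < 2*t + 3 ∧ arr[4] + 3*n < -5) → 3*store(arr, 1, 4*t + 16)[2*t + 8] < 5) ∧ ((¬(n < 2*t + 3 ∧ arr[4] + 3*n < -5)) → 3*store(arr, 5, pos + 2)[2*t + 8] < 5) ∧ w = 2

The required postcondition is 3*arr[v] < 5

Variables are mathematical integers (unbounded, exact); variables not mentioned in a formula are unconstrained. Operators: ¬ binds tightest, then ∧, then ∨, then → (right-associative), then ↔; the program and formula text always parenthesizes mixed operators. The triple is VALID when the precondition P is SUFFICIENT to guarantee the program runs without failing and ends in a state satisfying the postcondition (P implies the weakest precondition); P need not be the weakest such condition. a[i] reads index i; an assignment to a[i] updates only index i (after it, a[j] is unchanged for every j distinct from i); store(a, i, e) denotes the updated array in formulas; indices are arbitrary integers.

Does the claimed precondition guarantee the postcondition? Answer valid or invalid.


Working backward. After the program, 3*arr[v] < 5 must hold.
Then branch requires 3*store(arr, 1, 2*v)[v] < 5; else branch requires 3*store(arr, w, pos + 2)[v] < 5.
Before the if: ((n < v - 5 ∧ arr[4] + 3*n < -5) → 3*store(arr, 1, 2*v)[v] < 5) ∧ ((¬(n < v - 5 ∧ arr[4] + 3*n < -5)) → 3*store(arr, w, pos + 2)[v] < 5)
Before v := 2*t + 8: ((n < 2*t + 3 ∧ arr[4] + 3*n < -5) → 3*store(arr, 1, 4*t + 16)[2*t + 8] < 5) ∧ ((¬(n < 2*t + 3 ∧ arr[4] + 3*n < -5)) → 3*store(arr, w, pos + 2)[2*t + 8] < 5)
The weakest precondition is ((n < 2*t + 3 ∧ arr[4] + 3*n < -5) → 3*store(arr, 1, 4*t + 16)[2*t + 8] < 5) ∧ ((¬(n < 2*t + 3 ∧ arr[4] + 3*n < -5)) → 3*store(arr, w, pos + 2)[2*t + 8] < 5).
Check whether ((n < 2*t + 3 ∧ arr[4] + 3*n < -5) → 3*store(arr, 1, 4*t + 16)[2*t + 8] < 5) ∧ ((¬(n < 2*t + 3 ∧ arr[4] + 3*n < -5)) → 3*store(arr, 5, pos + 2)[2*t + 8] < 5) ∧ w = 2 implies it.
Countermodel: at the initial state arr = {[1] = 3, [2] = 1, [4] = 3, [5] = 3, elsewhere 3}, n = 0, pos = 25042, t = -3, w = 2, the precondition holds but the weakest precondition fails.
Answer: invalid


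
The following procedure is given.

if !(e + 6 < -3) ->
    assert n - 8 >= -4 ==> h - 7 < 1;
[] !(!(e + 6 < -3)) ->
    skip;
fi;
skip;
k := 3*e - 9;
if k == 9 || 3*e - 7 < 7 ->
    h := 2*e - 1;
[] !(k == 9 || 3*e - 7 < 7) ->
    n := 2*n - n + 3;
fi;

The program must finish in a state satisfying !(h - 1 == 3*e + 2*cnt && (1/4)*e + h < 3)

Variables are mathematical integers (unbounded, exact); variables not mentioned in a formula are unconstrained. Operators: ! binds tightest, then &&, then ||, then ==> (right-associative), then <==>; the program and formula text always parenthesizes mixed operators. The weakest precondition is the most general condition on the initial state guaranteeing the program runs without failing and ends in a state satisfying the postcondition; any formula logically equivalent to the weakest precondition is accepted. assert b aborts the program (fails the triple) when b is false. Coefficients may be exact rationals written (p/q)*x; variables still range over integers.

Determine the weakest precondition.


Working backward. After the program, the postcondition !(h - 1 == 3*e + 2*cnt && (1/4)*e + h < 3) must hold; in canonical form it is !(h == 2*cnt + 3*e + 1 && (1/4)*e + h < 3).
Then branch requires !(2*cnt + e == -2 && (9/4)*e < 4); else branch requires !(h == 2*cnt + 3*e + 1 && (1/4)*e + h < 3).
Before the if: ((k == 9 || 3*e < 14) ==> (!(2*cnt + e == -2 && (9/4)*e < 4))) && ((!(k == 9 || 3*e < 14)) ==> (!(h == 2*cnt + 3*e + 1 && (1/4)*e + h < 3)))
Before k := 3*e - 9: ((3*e == 18 || 3*e < 14) ==> (!(2*cnt + e == -2 && (9/4)*e < 4))) && ((!(3*e == 18 || 3*e < 14)) ==> (!(h == 2*cnt + 3*e + 1 && (1/4)*e + h < 3)))
Before skip: ((3*e == 18 || 3*e < 14) ==> (!(2*cnt + e == -2 && (9/4)*e < 4))) && ((!(3*e == 18 || 3*e < 14)) ==> (!(h == 2*cnt + 3*e + 1 && (1/4)*e + h < 3)))
Then branch requires (n >= 4 ==> h < 8) && ((3*e == 18 || 3*e < 14) ==> (!(2*cnt + e == -2 && (9/4)*e < 4))) && ((!(3*e == 18 || 3*e < 14)) ==> (!(h == 2*cnt + 3*e + 1 && (1/4)*e + h < 3))); else branch requires ((3*e == 18 || 3*e < 14) ==> (!(2*cnt + e == -2 && (9/4)*e < 4))) && ((!(3*e == 18 || 3*e < 14)) ==> (!(h == 2*cnt + 3*e + 1 && (1/4)*e + h < 3))).
Before the if: ((!(e < -9)) ==> ((n >= 4 ==> h < 8) && ((3*e == 18 || 3*e < 14) ==> (!(2*cnt + e == -2 && (9/4)*e < 4))) && ((!(3*e == 18 || 3*e < 14)) ==> (!(h == 2*cnt + 3*e + 1 && (1/4)*e + h < 3))))) && (e < -9 ==> (((3*e == 18 || 3*e < 14) ==> (!(2*cnt + e == -2 && (9/4)*e < 4))) && ((!(3*e == 18 || 3*e < 14)) ==> (!(h == 2*cnt + 3*e + 1 && (1/4)*e + h < 3)))))
Answer: WP = ((!(e < -9)) ==> ((n >= 4 ==> h < 8) && ((3*e == 18 || 3*e < 14) ==> (!(2*cnt + e == -2 && (9/4)*e < 4))) && ((!(3*e == 18 || 3*e < 14)) ==> (!(h == 2*cnt + 3*e + 1 && (1/4)*e + h < 3))))) && (e < -9 ==> (((3*e == 18 || 3*e < 14) ==> (!(2*cnt + e == -2 && (9/4)*e < 4))) && ((!(3*e == 18 || 3*e < 14)) ==> (!(h == 2*cnt + 3*e + 1 && (1/4)*e + h < 3)))))


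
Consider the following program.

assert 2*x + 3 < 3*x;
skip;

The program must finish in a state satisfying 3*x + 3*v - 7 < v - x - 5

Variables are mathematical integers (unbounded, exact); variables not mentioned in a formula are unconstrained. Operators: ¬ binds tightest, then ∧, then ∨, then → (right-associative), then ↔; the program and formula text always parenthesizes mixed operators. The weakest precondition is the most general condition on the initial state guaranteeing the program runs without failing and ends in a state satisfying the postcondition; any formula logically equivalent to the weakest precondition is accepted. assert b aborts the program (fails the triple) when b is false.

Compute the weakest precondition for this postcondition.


Working backward. After the program, the postcondition 3*x + 3*v - 7 < v - x - 5 must hold; in canonical form it is 2*v + 4*x < 2.
Before skip: 2*v + 4*x < 2
Before assert 2*x + 3 < 3*x: x > 3 ∧ 2*v + 4*x < 2
Answer: WP = x > 3 ∧ 2*v + 4*x < 2


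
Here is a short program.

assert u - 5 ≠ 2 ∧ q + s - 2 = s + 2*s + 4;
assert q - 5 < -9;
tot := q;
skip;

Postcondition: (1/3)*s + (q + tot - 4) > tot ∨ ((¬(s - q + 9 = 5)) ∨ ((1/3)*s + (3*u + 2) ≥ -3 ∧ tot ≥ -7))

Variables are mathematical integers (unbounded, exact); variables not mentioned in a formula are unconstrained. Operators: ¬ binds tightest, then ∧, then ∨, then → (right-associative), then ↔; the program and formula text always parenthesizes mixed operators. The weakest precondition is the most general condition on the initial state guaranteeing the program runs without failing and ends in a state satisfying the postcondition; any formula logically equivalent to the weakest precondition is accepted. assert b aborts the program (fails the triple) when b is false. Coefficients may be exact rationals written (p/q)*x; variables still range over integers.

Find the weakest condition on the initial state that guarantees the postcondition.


Working backward. After the program, the postcondition (1/3)*s + (q + tot - 4) > tot ∨ ((¬(s - q + 9 = 5)) ∨ ((1/3)*s + (3*u + 2) ≥ -3 ∧ tot ≥ -7)) must hold; in canonical form it is q + (1/3)*s > 4 ∨ (¬(s = q - 4)) ∨ ((1/3)*s + 3*u ≥ -5 ∧ tot ≥ -7).
Before skip: q + (1/3)*s > 4 ∨ (¬(s = q - 4)) ∨ ((1/3)*s + 3*u ≥ -5 ∧ tot ≥ -7)
Before tot := q: q + (1/3)*s > 4 ∨ (¬(s = q - 4)) ∨ ((1/3)*s + 3*u ≥ -5 ∧ q ≥ -7)
Before assert q - 5 < -9: q < -4 ∧ (q + (1/3)*s > 4 ∨ (¬(s = q - 4)) ∨ ((1/3)*s + 3*u ≥ -5 ∧ q ≥ -7))
Before assert u - 5 ≠ 2 ∧ q + s - 2 = s + 2*s + 4: u ≠ 7 ∧ q = 2*s + 6 ∧ q < -4 ∧ (q + (1/3)*s > 4 ∨ (¬(s = q - 4)) ∨ ((1/3)*s + 3*u ≥ -5 ∧ q ≥ -7))
Answer: WP = u ≠ 7 ∧ q = 2*s + 6 ∧ q < -4 ∧ (q + (1/3)*s > 4 ∨ (¬(s = q - 4)) ∨ ((1/3)*s + 3*u ≥ -5 ∧ q ≥ -7))


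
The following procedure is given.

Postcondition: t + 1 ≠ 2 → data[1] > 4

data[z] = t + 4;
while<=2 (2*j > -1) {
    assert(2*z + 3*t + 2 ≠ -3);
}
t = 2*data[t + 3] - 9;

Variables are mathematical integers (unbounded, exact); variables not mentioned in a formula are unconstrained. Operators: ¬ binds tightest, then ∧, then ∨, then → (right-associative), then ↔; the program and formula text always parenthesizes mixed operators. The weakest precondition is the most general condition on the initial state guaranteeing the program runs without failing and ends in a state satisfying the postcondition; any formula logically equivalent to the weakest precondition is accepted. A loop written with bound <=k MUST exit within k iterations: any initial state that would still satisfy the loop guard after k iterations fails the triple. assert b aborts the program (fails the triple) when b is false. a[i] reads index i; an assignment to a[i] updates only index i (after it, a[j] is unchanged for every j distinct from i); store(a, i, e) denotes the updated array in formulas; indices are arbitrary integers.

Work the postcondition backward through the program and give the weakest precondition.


Working backward. After the program, the postcondition t + 1 ≠ 2 → data[1] > 4 must hold; in canonical form it is t ≠ 1 → data[1] > 4.
Before t := 2*data[t + 3] - 9: 2*data[t + 3] ≠ 10 → data[1] > 4
Before the loop (bound <=2), unroll the exhaustion recursion (WP_0 = exit-now case; WP_j = one more guarded iteration, up to j = 2):
  WP_0: (¬(2*j > -1)) ∧ (2*data[t + 3] ≠ 10 → data[1] > 4)
  WP_1: (2*j > -1 → (3*t + 2*z ≠ -5 ∧ (¬(2*j > -1)) ∧ (2*data[t + 3] ≠ 10 → data[1] > 4))) ∧ ((¬(2*j > -1)) → (2*data[t + 3] ≠ 10 → data[1] > 4))
  WP_2: (2*j > -1 → (3*t + 2*z ≠ -5 ∧ (2*j > -1 → (3*t + 2*z ≠ -5 ∧ (¬(2*j > -1)) ∧ (2*data[t + 3] ≠ 10 → data[1] > 4))) ∧ ((¬(2*j > -1)) → (2*data[t + 3] ≠ 10 → data[1] > 4)))) ∧ ((¬(2*j > -1)) → (2*data[t + 3] ≠ 10 → data[1] > 4))
So before the loop: (2*j > -1 → (3*t + 2*z ≠ -5 ∧ (2*j > -1 → (3*t + 2*z ≠ -5 ∧ (¬(2*j > -1)) ∧ (2*data[t + 3] ≠ 10 → data[1] > 4))) ∧ ((¬(2*j > -1)) → (2*data[t + 3] ≠ 10 → data[1] > 4)))) ∧ ((¬(2*j > -1)) → (2*data[t + 3] ≠ 10 → data[1] > 4))
Before data[z] := t + 4: (2*j > -1 → (3*t + 2*z ≠ -5 ∧ (2*j > -1 → (3*t + 2*z ≠ -5 ∧ (¬(2*j > -1)) ∧ (2*store(data, z, t + 4)[t + 3] ≠ 10 → store(data, z, t + 4)[1] > 4))) ∧ ((¬(2*j > -1)) → (2*store(data, z, t + 4)[t + 3] ≠ 10 → store(data, z, t + 4)[1] > 4)))) ∧ ((¬(2*j > -1)) → (2*store(data, z, t + 4)[t + 3] ≠ 10 → store(data, z, t + 4)[1] > 4))
Answer: WP = (2*j > -1 → (3*t + 2*z ≠ -5 ∧ (2*j > -1 → (3*t + 2*z ≠ -5 ∧ (¬(2*j > -1)) ∧ (2*store(data, z, t + 4)[t + 3] ≠ 10 → store(data, z, t + 4)[1] > 4))) ∧ ((¬(2*j > -1)) → (2*store(data, z, t + 4)[t + 3] ≠ 10 → store(data, z, t + 4)[1] > 4)))) ∧ ((¬(2*j > -1)) → (2*store(data, z, t + 4)[t + 3] ≠ 10 → store(data, z, t + 4)[1] > 4))


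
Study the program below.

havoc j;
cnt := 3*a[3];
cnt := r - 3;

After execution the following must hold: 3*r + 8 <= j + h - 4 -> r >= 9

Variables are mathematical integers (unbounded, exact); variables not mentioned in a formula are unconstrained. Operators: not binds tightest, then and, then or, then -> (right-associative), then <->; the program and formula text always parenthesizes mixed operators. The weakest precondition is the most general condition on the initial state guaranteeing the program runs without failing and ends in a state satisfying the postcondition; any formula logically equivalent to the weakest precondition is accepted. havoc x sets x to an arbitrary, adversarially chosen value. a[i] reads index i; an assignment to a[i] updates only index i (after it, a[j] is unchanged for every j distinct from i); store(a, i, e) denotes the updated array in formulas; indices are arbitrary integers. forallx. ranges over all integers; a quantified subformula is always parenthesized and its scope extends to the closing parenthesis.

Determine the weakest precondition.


Working backward. After the program, the postcondition 3*r + 8 <= j + h - 4 -> r >= 9 must hold; in canonical form it is 3*r <= h + j - 12 -> r >= 9.
Before cnt := r - 3: 3*r <= h + j - 12 -> r >= 9
Before cnt := 3*a[3]: 3*r <= h + j - 12 -> r >= 9
Before havoc j: forall j_1. (3*r <= h + j_1 - 12 -> r >= 9)
Answer: WP = forall j_1. (3*r <= h + j_1 - 12 -> r >= 9)


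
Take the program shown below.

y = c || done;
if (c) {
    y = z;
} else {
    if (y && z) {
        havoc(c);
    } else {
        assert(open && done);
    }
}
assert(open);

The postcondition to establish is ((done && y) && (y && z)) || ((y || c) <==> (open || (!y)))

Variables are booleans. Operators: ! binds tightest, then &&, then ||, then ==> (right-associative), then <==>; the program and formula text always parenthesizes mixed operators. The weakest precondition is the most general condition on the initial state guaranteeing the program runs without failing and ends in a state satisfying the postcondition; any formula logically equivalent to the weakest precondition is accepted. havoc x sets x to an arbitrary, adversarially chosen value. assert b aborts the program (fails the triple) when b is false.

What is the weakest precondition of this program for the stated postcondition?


Working backward. After the program, the postcondition ((done && y) && (y && z)) || ((y || c) <==> (open || (!y))) must hold; in canonical form it is (done && y && z) || ((y || c) <==> (open || (!y))).
Before assert open: open && ((done && y && z) || ((y || c) <==> (open || (!y))))
Then branch requires open && ((done && z) || ((z || c) <==> (open || (!z)))); else branch requires ((y && z) ==> (open && ((done && y && z) || open || (!y)) && ((done && y && z) || (y <==> (open || (!y)))))) && ((!(y && z)) ==> (open && done && ((done && y && z) || ((y || c) <==> (open || (!y)))))).
Before the if: (c ==> (open && ((done && z) || ((z || c) <==> (open || (!z)))))) && ((!c) ==> (((y && z) ==> (open && ((done && y && z) || open || (!y)) && ((done && y && z) || (y <==> (open || (!y)))))) && ((!(y && z)) ==> (open && done && ((done && y && z) || ((y || c) <==> (open || (!y))))))))
Before y := c || done: (c ==> (open && ((done && z) || ((z || c) <==> (open || (!z)))))) && ((!c) ==> ((((c || done) && z) ==> (open && ((done && (c || done) && z) || open || (!(c || done))) && ((done && (c || done) && z) || ((c || done) <==> (open || (!(c || done))))))) && ((!((c || done) && z)) ==> (open && done && ((done && (c || done) && z) || ((c || done) <==> (open || (!(c || done)))))))))
Answer: WP = (c ==> (open && ((done && z) || ((z || c) <==> (open || (!z)))))) && ((!c) ==> ((((c || done) && z) ==> (open && ((done && (c || done) && z) || open || (!(c || done))) && ((done && (c || done) && z) || ((c || done) <==> (open || (!(c || done))))))) && ((!((c || done) && z)) ==> (open && done && ((done && (c || done) && z) || ((c || done) <==> (open || (!(c || done)))))))))


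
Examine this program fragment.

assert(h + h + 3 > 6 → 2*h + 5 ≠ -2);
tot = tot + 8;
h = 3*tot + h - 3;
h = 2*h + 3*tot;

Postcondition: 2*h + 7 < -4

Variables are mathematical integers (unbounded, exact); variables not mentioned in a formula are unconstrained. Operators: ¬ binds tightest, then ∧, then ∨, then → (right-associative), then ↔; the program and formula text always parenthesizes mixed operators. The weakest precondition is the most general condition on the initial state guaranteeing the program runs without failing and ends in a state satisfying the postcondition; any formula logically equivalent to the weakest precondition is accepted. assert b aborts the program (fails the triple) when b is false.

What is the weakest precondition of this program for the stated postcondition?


Working backward. After the program, the postcondition 2*h + 7 < -4 must hold; in canonical form it is 2*h < -11.
Before h := 2*h + 3*tot: 4*h + 6*tot < -11
Before h := 3*tot + h - 3: 4*h + 18*tot < 1
Before tot := tot + 8: 4*h + 18*tot < -143
Before assert h + h + 3 > 6 → 2*h + 5 ≠ -2: (2*h > 3 → 2*h ≠ -7) ∧ 4*h + 18*tot < -143
Answer: WP = (2*h > 3 → 2*h ≠ -7) ∧ 4*h + 18*tot < -143


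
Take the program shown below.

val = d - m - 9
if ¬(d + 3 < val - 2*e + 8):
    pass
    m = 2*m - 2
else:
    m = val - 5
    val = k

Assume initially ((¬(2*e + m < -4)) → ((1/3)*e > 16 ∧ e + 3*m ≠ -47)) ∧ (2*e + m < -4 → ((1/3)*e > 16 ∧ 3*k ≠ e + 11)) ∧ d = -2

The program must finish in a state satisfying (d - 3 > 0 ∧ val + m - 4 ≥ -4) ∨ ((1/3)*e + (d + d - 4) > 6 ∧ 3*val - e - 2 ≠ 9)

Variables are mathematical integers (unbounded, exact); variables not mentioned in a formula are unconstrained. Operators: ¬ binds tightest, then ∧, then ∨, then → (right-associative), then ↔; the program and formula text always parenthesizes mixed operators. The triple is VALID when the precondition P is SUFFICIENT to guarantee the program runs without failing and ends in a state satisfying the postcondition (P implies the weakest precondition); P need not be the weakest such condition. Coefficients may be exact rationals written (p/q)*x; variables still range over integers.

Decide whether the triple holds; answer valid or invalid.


Working backward. After the program, the postcondition (d - 3 > 0 ∧ val + m - 4 ≥ -4) ∨ ((1/3)*e + (d + d - 4) > 6 ∧ 3*val - e - 2 ≠ 9) must hold; in canonical form it is (d > 3 ∧ m + val ≥ 0) ∨ (2*d + (1/3)*e > 10 ∧ 3*val ≠ e + 11).
Then branch requires (d > 3 ∧ 2*m + val ≥ 2) ∨ (2*d + (1/3)*e > 10 ∧ 3*val ≠ e + 11); else branch requires (d > 3 ∧ k + val ≥ 5) ∨ (2*d + (1/3)*e > 10 ∧ 3*k ≠ e + 11).
Before the if: ((¬(d + 2*e < val + 5)) → ((d > 3 ∧ 2*m + val ≥ 2) ∨ (2*d + (1/3)*e > 10 ∧ 3*val ≠ e + 11))) ∧ (d + 2*e < val + 5 → ((d > 3 ∧ k + val ≥ 5) ∨ (2*d + (1/3)*e > 10 ∧ 3*k ≠ e + 11)))
Before val := d - m - 9: ((¬(2*e + m < -4)) → ((d > 3 ∧ d + m ≥ 11) ∨ (2*d + (1/3)*e > 10 ∧ 3*d ≠ e + 3*m + 38))) ∧ (2*e + m < -4 → ((d > 3 ∧ d + k ≥ m + 14) ∨ (2*d + (1/3)*e > 10 ∧ 3*k ≠ e + 11)))
The weakest precondition is ((¬(2*e + m < -4)) → ((d > 3 ∧ d + m ≥ 11) ∨ (2*d + (1/3)*e > 10 ∧ 3*d ≠ e + 3*m + 38))) ∧ (2*e + m < -4 → ((d > 3 ∧ d + k ≥ m + 14) ∨ (2*d + (1/3)*e > 10 ∧ 3*k ≠ e + 11))).
Check whether ((¬(2*e + m < -4)) → ((1/3)*e > 16 ∧ e + 3*m ≠ -47)) ∧ (2*e + m < -4 → ((1/3)*e > 16 ∧ 3*k ≠ e + 11)) ∧ d = -2 implies it.
Countermodel: at the initial state d = -2, e = 49, k = 21, m = -31, the precondition holds but the weakest precondition fails.
Answer: invalid


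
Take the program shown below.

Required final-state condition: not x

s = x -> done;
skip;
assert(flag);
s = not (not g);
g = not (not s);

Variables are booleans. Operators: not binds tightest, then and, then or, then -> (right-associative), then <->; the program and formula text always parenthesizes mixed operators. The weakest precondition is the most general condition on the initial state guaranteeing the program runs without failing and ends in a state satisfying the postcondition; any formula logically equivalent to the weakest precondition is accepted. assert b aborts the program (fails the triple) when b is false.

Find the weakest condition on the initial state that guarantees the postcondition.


Working backward. After the program, not x must hold.
Before g := not (not s): not x
Before s := not (not g): not x
Before assert flag: flag and (not x)
Before skip: flag and (not x)
Before s := x -> done: flag and (not x)
Answer: WP = flag and (not x)


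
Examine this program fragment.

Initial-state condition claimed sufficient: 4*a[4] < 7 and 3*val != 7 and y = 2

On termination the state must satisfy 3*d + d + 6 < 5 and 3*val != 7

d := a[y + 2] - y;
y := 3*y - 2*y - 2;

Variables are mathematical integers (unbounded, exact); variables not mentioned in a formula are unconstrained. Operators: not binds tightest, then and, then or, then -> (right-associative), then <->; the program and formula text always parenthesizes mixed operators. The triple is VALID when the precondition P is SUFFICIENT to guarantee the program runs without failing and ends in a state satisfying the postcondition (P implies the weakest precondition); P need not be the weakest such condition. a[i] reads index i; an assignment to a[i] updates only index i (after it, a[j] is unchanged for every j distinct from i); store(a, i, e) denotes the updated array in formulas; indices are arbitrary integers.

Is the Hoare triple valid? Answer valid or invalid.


Working backward. After the program, the postcondition 3*d + d + 6 < 5 and 3*val != 7 must hold; in canonical form it is 4*d < -1 and 3*val != 7.
Before y := 3*y - 2*y - 2: 4*d < -1 and 3*val != 7
Before d := a[y + 2] - y: 4*a[y + 2] < 4*y - 1 and 3*val != 7
The weakest precondition is 4*a[y + 2] < 4*y - 1 and 3*val != 7.
Check whether 4*a[4] < 7 and 3*val != 7 and y = 2 implies it.
Every state satisfying the precondition satisfies the weakest precondition: the implication holds.
Answer: valid


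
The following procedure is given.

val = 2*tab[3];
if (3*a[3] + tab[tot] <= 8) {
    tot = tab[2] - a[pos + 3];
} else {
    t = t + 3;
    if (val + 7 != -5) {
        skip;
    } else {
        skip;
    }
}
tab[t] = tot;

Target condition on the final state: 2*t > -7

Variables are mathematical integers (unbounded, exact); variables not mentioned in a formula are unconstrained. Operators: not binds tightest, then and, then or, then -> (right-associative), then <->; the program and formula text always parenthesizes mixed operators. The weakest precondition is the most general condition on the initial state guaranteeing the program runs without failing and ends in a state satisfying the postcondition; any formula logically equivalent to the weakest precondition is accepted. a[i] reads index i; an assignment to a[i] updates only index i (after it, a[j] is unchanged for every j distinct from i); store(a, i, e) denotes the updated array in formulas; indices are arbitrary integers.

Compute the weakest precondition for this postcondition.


Working backward. After the program, 2*t > -7 must hold.
Before tab[t] := tot: 2*t > -7
Then branch requires 2*t > -7; else branch requires (val != -12 -> 2*t > -13) and ((not (val != -12)) -> 2*t > -13).
Before the if: (3*a[3] + tab[tot] <= 8 -> 2*t > -7) and ((not (3*a[3] + tab[tot] <= 8)) -> ((val != -12 -> 2*t > -13) and ((not (val != -12)) -> 2*t > -13)))
Before val := 2*tab[3]: (3*a[3] + tab[tot] <= 8 -> 2*t > -7) and ((not (3*a[3] + tab[tot] <= 8)) -> ((2*tab[3] != -12 -> 2*t > -13) and ((not (2*tab[3] != -12)) -> 2*t > -13)))
Answer: WP = (3*a[3] + tab[tot] <= 8 -> 2*t > -7) and ((not (3*a[3] + tab[tot] <= 8)) -> ((2*tab[3] != -12 -> 2*t > -13) and ((not (2*tab[3] != -12)) -> 2*t > -13)))


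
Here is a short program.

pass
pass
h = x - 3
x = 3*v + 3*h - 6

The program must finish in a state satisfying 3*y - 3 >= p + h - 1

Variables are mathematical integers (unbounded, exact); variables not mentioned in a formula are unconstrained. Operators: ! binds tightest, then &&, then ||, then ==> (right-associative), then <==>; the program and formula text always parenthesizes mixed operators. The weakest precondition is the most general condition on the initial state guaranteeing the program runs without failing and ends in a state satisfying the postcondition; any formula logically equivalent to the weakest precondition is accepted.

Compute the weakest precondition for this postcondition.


Working backward. After the program, the postcondition 3*y - 3 >= p + h - 1 must hold; in canonical form it is 3*y >= h + p + 2.
Before x := 3*v + 3*h - 6: 3*y >= h + p + 2
Before h := x - 3: 3*y >= p + x - 1
Before skip: 3*y >= p + x - 1
Before skip: 3*y >= p + x - 1
Answer: WP = 3*y >= p + x - 1


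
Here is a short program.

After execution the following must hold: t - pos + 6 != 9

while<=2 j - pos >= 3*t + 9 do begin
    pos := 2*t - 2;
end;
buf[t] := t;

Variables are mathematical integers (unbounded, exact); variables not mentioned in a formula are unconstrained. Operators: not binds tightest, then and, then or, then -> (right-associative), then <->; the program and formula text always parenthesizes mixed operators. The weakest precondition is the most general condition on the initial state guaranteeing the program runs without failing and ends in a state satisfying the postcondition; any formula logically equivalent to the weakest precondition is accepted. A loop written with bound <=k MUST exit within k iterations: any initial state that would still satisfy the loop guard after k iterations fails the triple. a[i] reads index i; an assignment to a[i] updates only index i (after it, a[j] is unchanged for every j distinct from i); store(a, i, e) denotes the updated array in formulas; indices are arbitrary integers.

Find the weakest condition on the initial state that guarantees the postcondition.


Working backward. After the program, the postcondition t - pos + 6 != 9 must hold; in canonical form it is t != pos + 3.
Before buf[t] := t: t != pos + 3
Before the loop (bound <=2), unroll the exhaustion recursion (WP_0 = exit-now case; WP_j = one more guarded iteration, up to j = 2):
  WP_0: (not (j >= pos + 3*t + 9)) and t != pos + 3
  WP_1: (j >= pos + 3*t + 9 -> ((not (j >= 5*t + 7)) and t != -1)) and ((not (j >= pos + 3*t + 9)) -> t != pos + 3)
  WP_2: (j >= pos + 3*t + 9 -> ((j >= 5*t + 7 -> ((not (j >= 5*t + 7)) and t != -1)) and ((not (j >= 5*t + 7)) -> t != -1))) and ((not (j >= pos + 3*t + 9)) -> t != pos + 3)
So before the loop: (j >= pos + 3*t + 9 -> ((j >= 5*t + 7 -> ((not (j >= 5*t + 7)) and t != -1)) and ((not (j >= 5*t + 7)) -> t != -1))) and ((not (j >= pos + 3*t + 9)) -> t != pos + 3)
Answer: WP = (j >= pos + 3*t + 9 -> ((j >= 5*t + 7 -> ((not (j >= 5*t + 7)) and t != -1)) and ((not (j >= 5*t + 7)) -> t != -1))) and ((not (j >= pos + 3*t + 9)) -> t != pos + 3)


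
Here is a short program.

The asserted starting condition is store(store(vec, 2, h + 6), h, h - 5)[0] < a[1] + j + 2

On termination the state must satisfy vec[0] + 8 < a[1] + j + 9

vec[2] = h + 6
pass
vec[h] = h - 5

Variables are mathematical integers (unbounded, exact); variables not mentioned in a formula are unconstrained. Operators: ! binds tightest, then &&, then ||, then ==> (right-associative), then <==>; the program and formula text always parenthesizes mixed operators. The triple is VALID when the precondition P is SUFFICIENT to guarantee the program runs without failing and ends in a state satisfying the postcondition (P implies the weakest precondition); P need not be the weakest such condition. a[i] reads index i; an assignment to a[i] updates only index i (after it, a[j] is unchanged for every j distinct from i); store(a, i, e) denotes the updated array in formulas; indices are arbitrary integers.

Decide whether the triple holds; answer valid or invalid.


Working backward. After the program, the postcondition vec[0] + 8 < a[1] + j + 9 must hold; in canonical form it is vec[0] < a[1] + j + 1.
Before vec[h] := h - 5: store(vec, h, h - 5)[0] < a[1] + j + 1
Before skip: store(vec, h, h - 5)[0] < a[1] + j + 1
Before vec[2] := h + 6: store(store(vec, 2, h + 6), h, h - 5)[0] < a[1] + j + 1
The weakest precondition is store(store(vec, 2, h + 6), h, h - 5)[0] < a[1] + j + 1.
Check whether store(store(vec, 2, h + 6), h, h - 5)[0] < a[1] + j + 2 implies it.
Countermodel: at the initial state a = {[-1] = 0, [0] = 0, [1] = 0, [2] = 0, elsewhere 0}, h = -1, j = 0, vec = {[-1] = 3, [0] = 1, [1] = 3, [2] = 3, elsewhere 3}, the precondition holds but the weakest precondition fails.
Answer: invalid


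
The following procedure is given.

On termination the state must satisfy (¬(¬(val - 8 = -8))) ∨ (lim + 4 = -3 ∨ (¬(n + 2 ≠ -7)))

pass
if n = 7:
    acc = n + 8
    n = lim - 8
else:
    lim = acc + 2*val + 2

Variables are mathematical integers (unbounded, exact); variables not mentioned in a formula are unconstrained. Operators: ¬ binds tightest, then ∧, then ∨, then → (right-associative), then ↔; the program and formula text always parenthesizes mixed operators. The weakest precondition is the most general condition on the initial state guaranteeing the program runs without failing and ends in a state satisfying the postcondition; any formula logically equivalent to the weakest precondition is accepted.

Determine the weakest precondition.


Working backward. After the program, the postcondition (¬(¬(val - 8 = -8))) ∨ (lim + 4 = -3 ∨ (¬(n + 2 ≠ -7))) must hold; in canonical form it is val = 0 ∨ lim = -7 ∨ (¬(n ≠ -9)).
Then branch requires val = 0 ∨ lim = -7 ∨ (¬(lim ≠ -1)); else branch requires val = 0 ∨ acc + 2*val = -9 ∨ (¬(n ≠ -9)).
Before the if: (n = 7 → (val = 0 ∨ lim = -7 ∨ (¬(lim ≠ -1)))) ∧ ((¬(n = 7)) → (val = 0 ∨ acc + 2*val = -9 ∨ (¬(n ≠ -9))))
Before skip: (n = 7 → (val = 0 ∨ lim = -7 ∨ (¬(lim ≠ -1)))) ∧ ((¬(n = 7)) → (val = 0 ∨ acc + 2*val = -9 ∨ (¬(n ≠ -9))))
Answer: WP = (n = 7 → (val = 0 ∨ lim = -7 ∨ (¬(lim ≠ -1)))) ∧ ((¬(n = 7)) → (val = 0 ∨ acc + 2*val = -9 ∨ (¬(n ≠ -9))))


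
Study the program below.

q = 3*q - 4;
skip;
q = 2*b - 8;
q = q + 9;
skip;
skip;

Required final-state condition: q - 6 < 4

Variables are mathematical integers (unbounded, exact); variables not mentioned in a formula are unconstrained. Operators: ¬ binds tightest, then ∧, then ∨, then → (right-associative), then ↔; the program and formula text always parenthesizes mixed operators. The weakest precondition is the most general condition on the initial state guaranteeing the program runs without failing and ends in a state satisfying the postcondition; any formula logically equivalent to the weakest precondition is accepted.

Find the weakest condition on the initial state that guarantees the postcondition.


Working backward. After the program, the postcondition q - 6 < 4 must hold; in canonical form it is q < 10.
Before skip: q < 10
Before skip: q < 10
Before q := q + 9: q < 1
Before q := 2*b - 8: 2*b < 9
Before skip: 2*b < 9
Before q := 3*q - 4: 2*b < 9
Answer: WP = 2*b < 9
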